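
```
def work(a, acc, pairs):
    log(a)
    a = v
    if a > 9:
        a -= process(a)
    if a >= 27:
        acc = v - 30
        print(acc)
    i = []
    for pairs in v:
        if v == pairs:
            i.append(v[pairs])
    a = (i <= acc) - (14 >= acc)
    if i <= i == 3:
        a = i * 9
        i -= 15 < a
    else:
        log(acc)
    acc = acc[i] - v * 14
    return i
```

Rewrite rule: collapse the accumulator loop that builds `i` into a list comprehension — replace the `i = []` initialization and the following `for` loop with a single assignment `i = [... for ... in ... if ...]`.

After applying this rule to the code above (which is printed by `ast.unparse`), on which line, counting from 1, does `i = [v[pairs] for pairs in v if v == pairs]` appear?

Transformed code:
def work(a, acc, pairs):
    log(a)
    a = v
    if a > 9:
        a -= process(a)
    if a >= 27:
        acc = v - 30
        print(acc)
    i = [v[pairs] for pairs in v if v == pairs]
    a = (i <= acc) - (14 >= acc)
    if i <= i == 3:
        a = i * 9
        i -= 15 < a
    else:
        log(acc)
    acc = acc[i] - v * 14
    return i

9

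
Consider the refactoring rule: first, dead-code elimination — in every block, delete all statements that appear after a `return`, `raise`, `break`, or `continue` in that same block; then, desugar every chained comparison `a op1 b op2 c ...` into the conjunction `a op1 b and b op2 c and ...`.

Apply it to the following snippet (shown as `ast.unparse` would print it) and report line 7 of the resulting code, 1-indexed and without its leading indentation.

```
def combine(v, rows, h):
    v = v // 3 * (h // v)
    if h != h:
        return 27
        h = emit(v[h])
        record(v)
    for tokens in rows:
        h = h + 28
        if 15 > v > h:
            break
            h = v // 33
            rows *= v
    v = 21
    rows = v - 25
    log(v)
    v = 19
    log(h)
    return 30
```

Transformed code:
def combine(v, rows, h):
    v = v // 3 * (h // v)
    if h != h:
        return 27
    for tokens in rows:
        h = h + 28
        if 15 > v and v > h:
            break
    v = 21
    rows = v - 25
    log(v)
    v = 19
    log(h)
    return 30

if 15 > v and v > h:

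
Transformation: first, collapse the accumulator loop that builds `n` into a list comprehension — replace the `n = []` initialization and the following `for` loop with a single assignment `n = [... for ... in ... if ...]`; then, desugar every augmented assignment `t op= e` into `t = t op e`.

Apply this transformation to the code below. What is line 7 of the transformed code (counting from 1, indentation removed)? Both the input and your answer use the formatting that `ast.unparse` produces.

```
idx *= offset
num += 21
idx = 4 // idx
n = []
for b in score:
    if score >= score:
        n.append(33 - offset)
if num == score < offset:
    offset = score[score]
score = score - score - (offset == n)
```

Transformed code:
idx = idx * offset
num = num + 21
idx = 4 // idx
n = [33 - offset for b in score if score >= score]
if num == score < offset:
    offset = score[score]
score = score - score - (offset == n)

score = score - score - (offset == n)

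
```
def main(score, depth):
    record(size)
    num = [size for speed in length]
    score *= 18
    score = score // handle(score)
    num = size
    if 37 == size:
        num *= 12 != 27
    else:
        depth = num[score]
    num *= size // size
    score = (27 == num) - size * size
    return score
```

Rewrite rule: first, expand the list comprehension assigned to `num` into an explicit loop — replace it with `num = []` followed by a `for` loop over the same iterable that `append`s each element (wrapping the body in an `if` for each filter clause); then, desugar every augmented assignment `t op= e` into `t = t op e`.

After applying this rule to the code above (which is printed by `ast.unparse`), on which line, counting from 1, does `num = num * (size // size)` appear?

Transformed code:
def main(score, depth):
    record(size)
    num = []
    for speed in length:
        num.append(size)
    score = score * 18
    score = score // handle(score)
    num = size
    if 37 == size:
        num = num * (12 != 27)
    else:
        depth = num[score]
    num = num * (size // size)
    score = (27 == num) - size * size
    return score

13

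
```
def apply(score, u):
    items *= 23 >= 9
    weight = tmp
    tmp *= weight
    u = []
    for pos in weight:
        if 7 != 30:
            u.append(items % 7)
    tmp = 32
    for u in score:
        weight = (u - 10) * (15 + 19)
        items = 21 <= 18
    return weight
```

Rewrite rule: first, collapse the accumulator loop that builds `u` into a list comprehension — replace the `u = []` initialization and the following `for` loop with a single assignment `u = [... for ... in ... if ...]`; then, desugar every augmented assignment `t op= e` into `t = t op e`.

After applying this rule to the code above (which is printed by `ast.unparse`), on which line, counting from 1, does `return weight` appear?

10

Transformed code:
def apply(score, u):
    items = items * (23 >= 9)
    weight = tmp
    tmp = tmp * weight
    u = [items % 7 for pos in weight if 7 != 30]
    tmp = 32
    for u in score:
        weight = (u - 10) * (15 + 19)
        items = 21 <= 18
    return weight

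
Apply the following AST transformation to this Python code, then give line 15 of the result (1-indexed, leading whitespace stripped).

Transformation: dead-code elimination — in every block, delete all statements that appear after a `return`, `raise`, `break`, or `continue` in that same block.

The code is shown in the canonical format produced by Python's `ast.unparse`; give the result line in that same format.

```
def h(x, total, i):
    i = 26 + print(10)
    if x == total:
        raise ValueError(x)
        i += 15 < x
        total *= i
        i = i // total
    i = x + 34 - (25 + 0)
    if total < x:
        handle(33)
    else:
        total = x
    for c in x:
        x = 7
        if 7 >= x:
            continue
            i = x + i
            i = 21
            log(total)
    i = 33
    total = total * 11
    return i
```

Transformed code:
def h(x, total, i):
    i = 26 + print(10)
    if x == total:
        raise ValueError(x)
    i = x + 34 - (25 + 0)
    if total < x:
        handle(33)
    else:
        total = x
    for c in x:
        x = 7
        if 7 >= x:
            continue
    i = 33
    total = total * 11
    return i

total = total * 11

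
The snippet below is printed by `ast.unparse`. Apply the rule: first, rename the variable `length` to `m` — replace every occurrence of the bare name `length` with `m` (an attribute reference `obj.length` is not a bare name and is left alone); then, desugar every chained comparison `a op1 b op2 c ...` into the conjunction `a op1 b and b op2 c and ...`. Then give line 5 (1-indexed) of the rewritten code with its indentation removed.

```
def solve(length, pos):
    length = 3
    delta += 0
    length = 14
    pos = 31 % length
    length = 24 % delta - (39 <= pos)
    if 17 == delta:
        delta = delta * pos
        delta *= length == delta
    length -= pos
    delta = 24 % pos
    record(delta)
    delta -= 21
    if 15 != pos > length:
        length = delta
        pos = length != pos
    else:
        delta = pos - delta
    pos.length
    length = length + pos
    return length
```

pos = 31 % m

Transformed code:
def solve(m, pos):
    m = 3
    delta += 0
    m = 14
    pos = 31 % m
    m = 24 % delta - (39 <= pos)
    if 17 == delta:
        delta = delta * pos
        delta *= m == delta
    m -= pos
    delta = 24 % pos
    record(delta)
    delta -= 21
    if 15 != pos and pos > m:
        m = delta
        pos = m != pos
    else:
        delta = pos - delta
    pos.length
    m = m + pos
    return m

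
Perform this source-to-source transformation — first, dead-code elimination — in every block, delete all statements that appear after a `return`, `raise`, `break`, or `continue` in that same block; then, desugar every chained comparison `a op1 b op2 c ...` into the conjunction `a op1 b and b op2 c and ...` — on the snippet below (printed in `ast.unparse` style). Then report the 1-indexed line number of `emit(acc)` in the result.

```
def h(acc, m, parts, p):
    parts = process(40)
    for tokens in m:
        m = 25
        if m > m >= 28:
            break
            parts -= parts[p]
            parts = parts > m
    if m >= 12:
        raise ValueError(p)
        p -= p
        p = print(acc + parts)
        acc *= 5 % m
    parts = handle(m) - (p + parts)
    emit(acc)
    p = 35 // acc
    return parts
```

Transformed code:
def h(acc, m, parts, p):
    parts = process(40)
    for tokens in m:
        m = 25
        if m > m and m >= 28:
            break
    if m >= 12:
        raise ValueError(p)
    parts = handle(m) - (p + parts)
    emit(acc)
    p = 35 // acc
    return parts

10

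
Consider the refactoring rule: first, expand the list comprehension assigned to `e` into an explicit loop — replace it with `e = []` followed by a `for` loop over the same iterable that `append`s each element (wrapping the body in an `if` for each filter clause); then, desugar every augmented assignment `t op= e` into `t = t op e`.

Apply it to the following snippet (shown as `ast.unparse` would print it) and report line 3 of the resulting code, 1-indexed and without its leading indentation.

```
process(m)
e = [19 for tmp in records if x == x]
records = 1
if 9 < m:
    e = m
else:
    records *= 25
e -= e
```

for tmp in records:

Transformed code:
process(m)
e = []
for tmp in records:
    if x == x:
        e.append(19)
records = 1
if 9 < m:
    e = m
else:
    records = records * 25
e = e - e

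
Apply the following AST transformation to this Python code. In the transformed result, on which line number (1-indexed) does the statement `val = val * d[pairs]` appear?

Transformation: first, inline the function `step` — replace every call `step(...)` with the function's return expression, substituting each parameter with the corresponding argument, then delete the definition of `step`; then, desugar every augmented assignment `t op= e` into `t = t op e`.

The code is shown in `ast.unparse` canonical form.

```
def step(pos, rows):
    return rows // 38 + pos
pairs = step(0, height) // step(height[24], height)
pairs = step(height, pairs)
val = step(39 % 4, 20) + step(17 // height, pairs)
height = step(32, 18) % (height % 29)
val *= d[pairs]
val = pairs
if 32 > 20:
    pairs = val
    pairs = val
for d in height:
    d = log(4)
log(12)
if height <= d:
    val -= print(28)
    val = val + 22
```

Transformed code:
pairs = (height // 38 + 0) // (height // 38 + height[24])
pairs = pairs // 38 + height
val = 20 // 38 + 39 % 4 + (pairs // 38 + 17 // height)
height = (18 // 38 + 32) % (height % 29)
val = val * d[pairs]
val = pairs
if 32 > 20:
    pairs = val
    pairs = val
for d in height:
    d = log(4)
log(12)
if height <= d:
    val = val - print(28)
    val = val + 22

5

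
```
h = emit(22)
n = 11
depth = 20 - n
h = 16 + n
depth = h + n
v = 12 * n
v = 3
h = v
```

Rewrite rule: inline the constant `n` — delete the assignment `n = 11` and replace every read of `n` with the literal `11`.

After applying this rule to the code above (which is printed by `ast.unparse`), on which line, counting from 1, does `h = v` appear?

7

Transformed code:
h = emit(22)
depth = 20 - 11
h = 16 + 11
depth = h + 11
v = 12 * 11
v = 3
h = v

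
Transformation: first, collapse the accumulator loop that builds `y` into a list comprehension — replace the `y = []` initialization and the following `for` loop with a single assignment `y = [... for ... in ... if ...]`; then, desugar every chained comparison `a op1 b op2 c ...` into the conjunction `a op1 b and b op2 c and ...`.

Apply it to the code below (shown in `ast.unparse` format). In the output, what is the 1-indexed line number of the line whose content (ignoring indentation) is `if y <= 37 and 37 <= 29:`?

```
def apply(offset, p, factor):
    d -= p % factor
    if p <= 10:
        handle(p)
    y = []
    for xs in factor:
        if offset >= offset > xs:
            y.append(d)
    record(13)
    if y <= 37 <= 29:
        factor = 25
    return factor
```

7

Transformed code:
def apply(offset, p, factor):
    d -= p % factor
    if p <= 10:
        handle(p)
    y = [d for xs in factor if offset >= offset and offset > xs]
    record(13)
    if y <= 37 and 37 <= 29:
        factor = 25
    return factor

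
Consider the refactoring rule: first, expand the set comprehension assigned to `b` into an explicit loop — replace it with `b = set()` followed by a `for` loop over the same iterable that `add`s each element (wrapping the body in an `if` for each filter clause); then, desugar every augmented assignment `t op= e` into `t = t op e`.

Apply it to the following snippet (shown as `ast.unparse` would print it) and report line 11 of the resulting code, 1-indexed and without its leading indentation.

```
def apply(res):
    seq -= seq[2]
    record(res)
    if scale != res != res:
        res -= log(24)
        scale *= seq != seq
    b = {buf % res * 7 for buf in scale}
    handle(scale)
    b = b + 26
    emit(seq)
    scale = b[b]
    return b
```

Transformed code:
def apply(res):
    seq = seq - seq[2]
    record(res)
    if scale != res != res:
        res = res - log(24)
        scale = scale * (seq != seq)
    b = set()
    for buf in scale:
        b.add(buf % res * 7)
    handle(scale)
    b = b + 26
    emit(seq)
    scale = b[b]
    return b

b = b + 26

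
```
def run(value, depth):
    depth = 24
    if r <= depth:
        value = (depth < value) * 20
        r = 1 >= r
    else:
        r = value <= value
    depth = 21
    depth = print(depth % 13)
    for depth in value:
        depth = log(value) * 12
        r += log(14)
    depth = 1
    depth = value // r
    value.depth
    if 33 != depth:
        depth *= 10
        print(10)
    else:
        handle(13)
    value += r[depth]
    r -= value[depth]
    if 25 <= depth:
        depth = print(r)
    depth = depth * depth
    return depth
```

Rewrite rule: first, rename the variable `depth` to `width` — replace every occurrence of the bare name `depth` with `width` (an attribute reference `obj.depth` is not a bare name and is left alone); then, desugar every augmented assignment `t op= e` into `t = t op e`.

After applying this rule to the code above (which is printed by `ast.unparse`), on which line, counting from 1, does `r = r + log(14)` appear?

12

Transformed code:
def run(value, width):
    width = 24
    if r <= width:
        value = (width < value) * 20
        r = 1 >= r
    else:
        r = value <= value
    width = 21
    width = print(width % 13)
    for width in value:
        width = log(value) * 12
        r = r + log(14)
    width = 1
    width = value // r
    value.depth
    if 33 != width:
        width = width * 10
        print(10)
    else:
        handle(13)
    value = value + r[width]
    r = r - value[width]
    if 25 <= width:
        width = print(r)
    width = width * width
    return width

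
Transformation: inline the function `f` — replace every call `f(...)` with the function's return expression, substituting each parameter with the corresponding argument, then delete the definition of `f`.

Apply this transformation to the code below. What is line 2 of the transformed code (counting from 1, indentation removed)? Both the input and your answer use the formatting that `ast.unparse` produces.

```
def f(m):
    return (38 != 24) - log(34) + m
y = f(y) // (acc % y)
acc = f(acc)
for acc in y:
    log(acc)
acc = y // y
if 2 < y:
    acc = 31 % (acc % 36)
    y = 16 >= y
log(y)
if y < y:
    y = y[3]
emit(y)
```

Transformed code:
y = ((38 != 24) - log(34) + y) // (acc % y)
acc = (38 != 24) - log(34) + acc
for acc in y:
    log(acc)
acc = y // y
if 2 < y:
    acc = 31 % (acc % 36)
    y = 16 >= y
log(y)
if y < y:
    y = y[3]
emit(y)

acc = (38 != 24) - log(34) + acc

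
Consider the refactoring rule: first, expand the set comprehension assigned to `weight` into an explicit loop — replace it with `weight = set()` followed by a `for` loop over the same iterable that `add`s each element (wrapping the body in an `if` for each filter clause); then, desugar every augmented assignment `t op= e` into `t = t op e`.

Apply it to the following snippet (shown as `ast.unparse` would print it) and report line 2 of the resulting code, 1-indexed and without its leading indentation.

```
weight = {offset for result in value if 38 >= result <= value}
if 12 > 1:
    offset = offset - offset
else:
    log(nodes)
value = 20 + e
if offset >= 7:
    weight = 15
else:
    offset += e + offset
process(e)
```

for result in value:

Transformed code:
weight = set()
for result in value:
    if 38 >= result <= value:
        weight.add(offset)
if 12 > 1:
    offset = offset - offset
else:
    log(nodes)
value = 20 + e
if offset >= 7:
    weight = 15
else:
    offset = offset + (e + offset)
process(e)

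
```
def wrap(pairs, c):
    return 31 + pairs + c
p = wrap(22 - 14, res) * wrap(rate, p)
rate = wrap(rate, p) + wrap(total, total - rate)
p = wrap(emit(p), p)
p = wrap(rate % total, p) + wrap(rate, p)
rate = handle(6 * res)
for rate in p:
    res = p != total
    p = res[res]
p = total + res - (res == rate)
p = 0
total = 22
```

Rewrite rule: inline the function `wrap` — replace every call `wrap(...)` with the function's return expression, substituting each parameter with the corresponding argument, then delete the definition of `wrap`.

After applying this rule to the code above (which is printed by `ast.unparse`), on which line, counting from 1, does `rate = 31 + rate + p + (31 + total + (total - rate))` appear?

Transformed code:
p = (31 + (22 - 14) + res) * (31 + rate + p)
rate = 31 + rate + p + (31 + total + (total - rate))
p = 31 + emit(p) + p
p = 31 + rate % total + p + (31 + rate + p)
rate = handle(6 * res)
for rate in p:
    res = p != total
    p = res[res]
p = total + res - (res == rate)
p = 0
total = 22

2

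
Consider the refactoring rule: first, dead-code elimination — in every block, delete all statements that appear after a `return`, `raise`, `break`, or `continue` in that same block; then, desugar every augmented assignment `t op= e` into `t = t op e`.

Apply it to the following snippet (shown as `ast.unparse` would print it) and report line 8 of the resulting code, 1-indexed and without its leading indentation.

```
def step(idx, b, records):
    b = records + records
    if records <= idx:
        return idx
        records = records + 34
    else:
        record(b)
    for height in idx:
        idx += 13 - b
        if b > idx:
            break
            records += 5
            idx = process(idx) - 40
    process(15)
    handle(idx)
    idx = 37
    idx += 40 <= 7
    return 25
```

idx = idx + (13 - b)

Transformed code:
def step(idx, b, records):
    b = records + records
    if records <= idx:
        return idx
    else:
        record(b)
    for height in idx:
        idx = idx + (13 - b)
        if b > idx:
            break
    process(15)
    handle(idx)
    idx = 37
    idx = idx + (40 <= 7)
    return 25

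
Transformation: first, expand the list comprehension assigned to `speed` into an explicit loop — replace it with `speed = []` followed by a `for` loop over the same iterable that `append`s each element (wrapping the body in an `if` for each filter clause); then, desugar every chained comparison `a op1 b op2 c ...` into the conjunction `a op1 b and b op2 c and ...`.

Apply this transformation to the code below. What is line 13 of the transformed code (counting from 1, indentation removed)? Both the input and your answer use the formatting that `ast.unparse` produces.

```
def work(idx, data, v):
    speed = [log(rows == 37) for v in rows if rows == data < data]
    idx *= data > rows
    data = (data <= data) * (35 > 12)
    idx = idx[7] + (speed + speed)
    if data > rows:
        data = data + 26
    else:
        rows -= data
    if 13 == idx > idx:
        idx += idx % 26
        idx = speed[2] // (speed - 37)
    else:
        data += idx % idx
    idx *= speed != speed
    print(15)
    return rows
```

if 13 == idx and idx > idx:

Transformed code:
def work(idx, data, v):
    speed = []
    for v in rows:
        if rows == data and data < data:
            speed.append(log(rows == 37))
    idx *= data > rows
    data = (data <= data) * (35 > 12)
    idx = idx[7] + (speed + speed)
    if data > rows:
        data = data + 26
    else:
        rows -= data
    if 13 == idx and idx > idx:
        idx += idx % 26
        idx = speed[2] // (speed - 37)
    else:
        data += idx % idx
    idx *= speed != speed
    print(15)
    return rows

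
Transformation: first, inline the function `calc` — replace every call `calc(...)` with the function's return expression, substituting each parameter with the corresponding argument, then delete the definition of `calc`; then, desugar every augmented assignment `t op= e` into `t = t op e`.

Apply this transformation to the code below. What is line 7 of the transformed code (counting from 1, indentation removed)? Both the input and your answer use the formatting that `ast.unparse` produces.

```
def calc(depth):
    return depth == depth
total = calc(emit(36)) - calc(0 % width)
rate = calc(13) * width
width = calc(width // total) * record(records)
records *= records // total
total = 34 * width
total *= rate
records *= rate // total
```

records = records * (rate // total)

Transformed code:
total = (emit(36) == emit(36)) - (0 % width == 0 % width)
rate = (13 == 13) * width
width = (width // total == width // total) * record(records)
records = records * (records // total)
total = 34 * width
total = total * rate
records = records * (rate // total)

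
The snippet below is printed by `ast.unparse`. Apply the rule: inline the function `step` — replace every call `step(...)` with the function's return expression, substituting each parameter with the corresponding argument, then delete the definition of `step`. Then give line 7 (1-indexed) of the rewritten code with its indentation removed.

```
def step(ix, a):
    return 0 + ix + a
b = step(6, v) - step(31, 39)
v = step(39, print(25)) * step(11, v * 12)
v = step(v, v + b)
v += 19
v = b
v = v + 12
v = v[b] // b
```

Transformed code:
b = 0 + 6 + v - (0 + 31 + 39)
v = (0 + 39 + print(25)) * (0 + 11 + v * 12)
v = 0 + v + (v + b)
v += 19
v = b
v = v + 12
v = v[b] // b

v = v[b] // b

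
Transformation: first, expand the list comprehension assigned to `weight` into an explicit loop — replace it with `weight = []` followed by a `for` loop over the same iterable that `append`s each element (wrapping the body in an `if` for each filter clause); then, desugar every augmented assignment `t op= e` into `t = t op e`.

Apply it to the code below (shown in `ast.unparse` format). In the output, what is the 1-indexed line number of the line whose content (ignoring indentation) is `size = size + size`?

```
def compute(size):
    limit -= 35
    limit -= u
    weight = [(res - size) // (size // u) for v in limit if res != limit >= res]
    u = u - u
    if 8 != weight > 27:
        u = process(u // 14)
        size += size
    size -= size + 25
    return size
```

11

Transformed code:
def compute(size):
    limit = limit - 35
    limit = limit - u
    weight = []
    for v in limit:
        if res != limit >= res:
            weight.append((res - size) // (size // u))
    u = u - u
    if 8 != weight > 27:
        u = process(u // 14)
        size = size + size
    size = size - (size + 25)
    return size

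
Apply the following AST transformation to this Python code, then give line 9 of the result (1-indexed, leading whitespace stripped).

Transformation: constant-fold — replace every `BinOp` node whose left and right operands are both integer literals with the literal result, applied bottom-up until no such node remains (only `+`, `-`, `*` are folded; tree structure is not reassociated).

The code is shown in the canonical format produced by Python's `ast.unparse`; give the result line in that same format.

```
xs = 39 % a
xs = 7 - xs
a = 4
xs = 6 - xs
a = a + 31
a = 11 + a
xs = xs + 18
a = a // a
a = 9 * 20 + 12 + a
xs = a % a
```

Transformed code:
xs = 39 % a
xs = 7 - xs
a = 4
xs = 6 - xs
a = a + 31
a = 11 + a
xs = xs + 18
a = a // a
a = 192 + a
xs = a % a

a = 192 + a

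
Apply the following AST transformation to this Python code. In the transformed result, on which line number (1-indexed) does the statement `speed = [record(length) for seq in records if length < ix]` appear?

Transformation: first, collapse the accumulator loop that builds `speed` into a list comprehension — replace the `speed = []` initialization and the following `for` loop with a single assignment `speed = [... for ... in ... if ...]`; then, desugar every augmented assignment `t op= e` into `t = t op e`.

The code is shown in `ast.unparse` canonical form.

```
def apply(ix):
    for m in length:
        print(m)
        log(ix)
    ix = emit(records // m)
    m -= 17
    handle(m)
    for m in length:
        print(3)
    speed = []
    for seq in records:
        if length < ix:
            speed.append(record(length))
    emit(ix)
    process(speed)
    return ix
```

Transformed code:
def apply(ix):
    for m in length:
        print(m)
        log(ix)
    ix = emit(records // m)
    m = m - 17
    handle(m)
    for m in length:
        print(3)
    speed = [record(length) for seq in records if length < ix]
    emit(ix)
    process(speed)
    return ix

10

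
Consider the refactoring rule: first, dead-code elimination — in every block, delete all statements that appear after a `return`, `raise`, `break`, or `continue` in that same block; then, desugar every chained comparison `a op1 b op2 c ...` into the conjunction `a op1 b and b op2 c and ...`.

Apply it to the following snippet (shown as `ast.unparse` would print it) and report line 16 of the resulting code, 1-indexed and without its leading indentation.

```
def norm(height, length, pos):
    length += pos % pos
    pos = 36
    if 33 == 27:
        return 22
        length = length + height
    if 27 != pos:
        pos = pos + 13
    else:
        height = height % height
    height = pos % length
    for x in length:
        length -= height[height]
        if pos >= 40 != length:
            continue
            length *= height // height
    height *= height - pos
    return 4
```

Transformed code:
def norm(height, length, pos):
    length += pos % pos
    pos = 36
    if 33 == 27:
        return 22
    if 27 != pos:
        pos = pos + 13
    else:
        height = height % height
    height = pos % length
    for x in length:
        length -= height[height]
        if pos >= 40 and 40 != length:
            continue
    height *= height - pos
    return 4

return 4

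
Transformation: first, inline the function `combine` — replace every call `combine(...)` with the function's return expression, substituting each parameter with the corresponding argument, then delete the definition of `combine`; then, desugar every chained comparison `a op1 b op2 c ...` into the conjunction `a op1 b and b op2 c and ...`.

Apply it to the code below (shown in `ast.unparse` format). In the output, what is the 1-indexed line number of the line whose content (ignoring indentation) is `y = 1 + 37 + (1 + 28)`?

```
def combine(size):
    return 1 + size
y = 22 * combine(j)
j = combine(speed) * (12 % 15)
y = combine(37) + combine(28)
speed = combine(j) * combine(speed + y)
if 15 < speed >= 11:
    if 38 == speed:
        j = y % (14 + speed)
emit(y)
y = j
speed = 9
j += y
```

3

Transformed code:
y = 22 * (1 + j)
j = (1 + speed) * (12 % 15)
y = 1 + 37 + (1 + 28)
speed = (1 + j) * (1 + (speed + y))
if 15 < speed and speed >= 11:
    if 38 == speed:
        j = y % (14 + speed)
emit(y)
y = j
speed = 9
j += y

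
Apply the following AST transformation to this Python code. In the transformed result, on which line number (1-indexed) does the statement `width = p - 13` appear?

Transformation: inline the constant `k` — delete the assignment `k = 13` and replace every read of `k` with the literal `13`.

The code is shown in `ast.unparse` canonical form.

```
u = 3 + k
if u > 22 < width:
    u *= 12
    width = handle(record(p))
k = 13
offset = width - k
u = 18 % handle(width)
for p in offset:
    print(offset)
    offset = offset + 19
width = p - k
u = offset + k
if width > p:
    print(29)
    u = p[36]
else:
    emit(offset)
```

10

Transformed code:
u = 3 + 13
if u > 22 < width:
    u *= 12
    width = handle(record(p))
offset = width - 13
u = 18 % handle(width)
for p in offset:
    print(offset)
    offset = offset + 19
width = p - 13
u = offset + 13
if width > p:
    print(29)
    u = p[36]
else:
    emit(offset)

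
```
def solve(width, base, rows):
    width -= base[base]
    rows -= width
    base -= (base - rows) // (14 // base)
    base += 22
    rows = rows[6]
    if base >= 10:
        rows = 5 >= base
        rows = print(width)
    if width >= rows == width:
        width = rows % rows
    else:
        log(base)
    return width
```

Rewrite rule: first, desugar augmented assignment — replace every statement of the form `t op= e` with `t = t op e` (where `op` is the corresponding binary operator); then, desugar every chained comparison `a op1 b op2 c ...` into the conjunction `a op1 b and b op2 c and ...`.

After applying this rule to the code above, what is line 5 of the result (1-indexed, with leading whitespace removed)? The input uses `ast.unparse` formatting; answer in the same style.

base = base + 22

Transformed code:
def solve(width, base, rows):
    width = width - base[base]
    rows = rows - width
    base = base - (base - rows) // (14 // base)
    base = base + 22
    rows = rows[6]
    if base >= 10:
        rows = 5 >= base
        rows = print(width)
    if width >= rows and rows == width:
        width = rows % rows
    else:
        log(base)
    return width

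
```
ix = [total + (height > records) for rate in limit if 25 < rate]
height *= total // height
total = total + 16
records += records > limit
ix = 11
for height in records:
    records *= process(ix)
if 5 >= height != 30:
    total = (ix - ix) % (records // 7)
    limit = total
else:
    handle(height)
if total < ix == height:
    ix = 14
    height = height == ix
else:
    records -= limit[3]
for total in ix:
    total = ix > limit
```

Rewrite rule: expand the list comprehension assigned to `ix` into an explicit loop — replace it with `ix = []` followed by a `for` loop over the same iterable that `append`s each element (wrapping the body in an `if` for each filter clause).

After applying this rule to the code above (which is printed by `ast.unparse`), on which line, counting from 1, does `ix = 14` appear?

17

Transformed code:
ix = []
for rate in limit:
    if 25 < rate:
        ix.append(total + (height > records))
height *= total // height
total = total + 16
records += records > limit
ix = 11
for height in records:
    records *= process(ix)
if 5 >= height != 30:
    total = (ix - ix) % (records // 7)
    limit = total
else:
    handle(height)
if total < ix == height:
    ix = 14
    height = height == ix
else:
    records -= limit[3]
for total in ix:
    total = ix > limit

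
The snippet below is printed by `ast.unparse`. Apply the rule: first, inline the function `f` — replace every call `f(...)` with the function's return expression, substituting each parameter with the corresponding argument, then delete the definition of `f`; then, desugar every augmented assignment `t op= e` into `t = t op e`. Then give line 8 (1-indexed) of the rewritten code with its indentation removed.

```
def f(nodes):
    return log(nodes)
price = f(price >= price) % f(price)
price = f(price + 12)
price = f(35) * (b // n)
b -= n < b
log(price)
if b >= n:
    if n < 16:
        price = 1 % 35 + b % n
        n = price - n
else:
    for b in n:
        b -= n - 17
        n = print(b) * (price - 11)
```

price = 1 % 35 + b % n

Transformed code:
price = log(price >= price) % log(price)
price = log(price + 12)
price = log(35) * (b // n)
b = b - (n < b)
log(price)
if b >= n:
    if n < 16:
        price = 1 % 35 + b % n
        n = price - n
else:
    for b in n:
        b = b - (n - 17)
        n = print(b) * (price - 11)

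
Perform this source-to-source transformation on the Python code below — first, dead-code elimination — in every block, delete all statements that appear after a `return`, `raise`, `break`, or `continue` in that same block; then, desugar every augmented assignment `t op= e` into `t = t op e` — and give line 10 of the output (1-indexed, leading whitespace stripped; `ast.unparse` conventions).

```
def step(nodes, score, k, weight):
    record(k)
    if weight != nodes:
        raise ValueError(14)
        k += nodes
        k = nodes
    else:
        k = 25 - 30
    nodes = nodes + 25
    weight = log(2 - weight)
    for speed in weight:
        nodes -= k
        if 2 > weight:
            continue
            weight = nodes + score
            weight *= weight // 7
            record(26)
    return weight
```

nodes = nodes - k

Transformed code:
def step(nodes, score, k, weight):
    record(k)
    if weight != nodes:
        raise ValueError(14)
    else:
        k = 25 - 30
    nodes = nodes + 25
    weight = log(2 - weight)
    for speed in weight:
        nodes = nodes - k
        if 2 > weight:
            continue
    return weight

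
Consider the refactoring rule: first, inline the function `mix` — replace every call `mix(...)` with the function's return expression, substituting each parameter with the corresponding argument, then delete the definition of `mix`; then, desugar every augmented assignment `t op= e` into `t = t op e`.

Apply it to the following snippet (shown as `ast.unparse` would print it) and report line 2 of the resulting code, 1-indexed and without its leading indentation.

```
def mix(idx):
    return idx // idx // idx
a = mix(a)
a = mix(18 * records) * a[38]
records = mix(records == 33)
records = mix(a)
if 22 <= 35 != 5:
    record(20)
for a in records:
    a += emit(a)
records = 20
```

Transformed code:
a = a // a // a
a = 18 * records // (18 * records) // (18 * records) * a[38]
records = (records == 33) // (records == 33) // (records == 33)
records = a // a // a
if 22 <= 35 != 5:
    record(20)
for a in records:
    a = a + emit(a)
records = 20

a = 18 * records // (18 * records) // (18 * records) * a[38]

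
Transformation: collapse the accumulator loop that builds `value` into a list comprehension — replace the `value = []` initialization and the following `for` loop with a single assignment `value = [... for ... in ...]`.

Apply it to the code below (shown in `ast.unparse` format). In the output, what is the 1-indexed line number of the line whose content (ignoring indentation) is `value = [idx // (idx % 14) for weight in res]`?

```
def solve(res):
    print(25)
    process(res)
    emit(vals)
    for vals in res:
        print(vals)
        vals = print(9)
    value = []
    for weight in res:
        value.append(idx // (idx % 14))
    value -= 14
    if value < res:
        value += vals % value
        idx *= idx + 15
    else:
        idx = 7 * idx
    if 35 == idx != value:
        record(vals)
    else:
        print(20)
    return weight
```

Transformed code:
def solve(res):
    print(25)
    process(res)
    emit(vals)
    for vals in res:
        print(vals)
        vals = print(9)
    value = [idx // (idx % 14) for weight in res]
    value -= 14
    if value < res:
        value += vals % value
        idx *= idx + 15
    else:
        idx = 7 * idx
    if 35 == idx != value:
        record(vals)
    else:
        print(20)
    return weight

8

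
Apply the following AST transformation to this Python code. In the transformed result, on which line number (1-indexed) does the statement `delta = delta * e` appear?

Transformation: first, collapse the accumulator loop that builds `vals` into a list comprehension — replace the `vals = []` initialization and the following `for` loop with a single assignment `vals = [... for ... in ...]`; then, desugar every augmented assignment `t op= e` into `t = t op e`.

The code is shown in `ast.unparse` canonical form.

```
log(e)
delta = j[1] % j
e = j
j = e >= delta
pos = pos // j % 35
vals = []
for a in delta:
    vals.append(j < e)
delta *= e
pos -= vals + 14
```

7

Transformed code:
log(e)
delta = j[1] % j
e = j
j = e >= delta
pos = pos // j % 35
vals = [j < e for a in delta]
delta = delta * e
pos = pos - (vals + 14)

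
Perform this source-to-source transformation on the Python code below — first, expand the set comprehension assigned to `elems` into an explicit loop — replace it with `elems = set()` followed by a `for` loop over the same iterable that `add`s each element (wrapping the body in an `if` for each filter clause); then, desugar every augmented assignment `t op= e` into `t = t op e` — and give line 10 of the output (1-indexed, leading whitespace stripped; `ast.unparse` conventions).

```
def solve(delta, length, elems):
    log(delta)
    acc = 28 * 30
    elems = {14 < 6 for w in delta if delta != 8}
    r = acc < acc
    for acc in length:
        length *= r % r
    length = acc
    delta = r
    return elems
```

length = length * (r % r)

Transformed code:
def solve(delta, length, elems):
    log(delta)
    acc = 28 * 30
    elems = set()
    for w in delta:
        if delta != 8:
            elems.add(14 < 6)
    r = acc < acc
    for acc in length:
        length = length * (r % r)
    length = acc
    delta = r
    return elems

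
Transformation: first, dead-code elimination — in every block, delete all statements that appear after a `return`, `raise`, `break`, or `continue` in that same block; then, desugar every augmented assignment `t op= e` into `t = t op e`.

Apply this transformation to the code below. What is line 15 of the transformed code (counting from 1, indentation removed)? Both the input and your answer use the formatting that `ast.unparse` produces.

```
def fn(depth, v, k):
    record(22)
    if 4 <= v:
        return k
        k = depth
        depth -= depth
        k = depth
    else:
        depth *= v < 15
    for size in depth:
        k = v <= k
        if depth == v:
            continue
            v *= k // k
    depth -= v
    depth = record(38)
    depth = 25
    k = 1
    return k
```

return k

Transformed code:
def fn(depth, v, k):
    record(22)
    if 4 <= v:
        return k
    else:
        depth = depth * (v < 15)
    for size in depth:
        k = v <= k
        if depth == v:
            continue
    depth = depth - v
    depth = record(38)
    depth = 25
    k = 1
    return k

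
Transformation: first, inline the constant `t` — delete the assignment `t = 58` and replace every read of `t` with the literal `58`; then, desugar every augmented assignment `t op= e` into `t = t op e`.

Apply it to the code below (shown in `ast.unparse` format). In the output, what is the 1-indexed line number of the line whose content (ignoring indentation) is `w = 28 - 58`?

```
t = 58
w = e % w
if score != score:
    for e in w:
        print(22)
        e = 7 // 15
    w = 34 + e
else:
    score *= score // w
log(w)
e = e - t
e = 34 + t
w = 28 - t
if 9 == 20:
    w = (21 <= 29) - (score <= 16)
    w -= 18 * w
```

12

Transformed code:
w = e % w
if score != score:
    for e in w:
        print(22)
        e = 7 // 15
    w = 34 + e
else:
    score = score * (score // w)
log(w)
e = e - 58
e = 34 + 58
w = 28 - 58
if 9 == 20:
    w = (21 <= 29) - (score <= 16)
    w = w - 18 * w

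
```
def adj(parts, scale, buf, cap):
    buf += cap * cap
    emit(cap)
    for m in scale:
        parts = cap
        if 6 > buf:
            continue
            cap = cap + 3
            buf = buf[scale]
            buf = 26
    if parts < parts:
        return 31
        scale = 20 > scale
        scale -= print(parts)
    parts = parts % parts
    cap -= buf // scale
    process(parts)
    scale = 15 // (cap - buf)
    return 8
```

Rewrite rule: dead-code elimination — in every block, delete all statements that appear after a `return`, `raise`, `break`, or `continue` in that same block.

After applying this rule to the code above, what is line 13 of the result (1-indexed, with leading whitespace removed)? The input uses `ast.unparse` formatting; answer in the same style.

Transformed code:
def adj(parts, scale, buf, cap):
    buf += cap * cap
    emit(cap)
    for m in scale:
        parts = cap
        if 6 > buf:
            continue
    if parts < parts:
        return 31
    parts = parts % parts
    cap -= buf // scale
    process(parts)
    scale = 15 // (cap - buf)
    return 8

scale = 15 // (cap - buf)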